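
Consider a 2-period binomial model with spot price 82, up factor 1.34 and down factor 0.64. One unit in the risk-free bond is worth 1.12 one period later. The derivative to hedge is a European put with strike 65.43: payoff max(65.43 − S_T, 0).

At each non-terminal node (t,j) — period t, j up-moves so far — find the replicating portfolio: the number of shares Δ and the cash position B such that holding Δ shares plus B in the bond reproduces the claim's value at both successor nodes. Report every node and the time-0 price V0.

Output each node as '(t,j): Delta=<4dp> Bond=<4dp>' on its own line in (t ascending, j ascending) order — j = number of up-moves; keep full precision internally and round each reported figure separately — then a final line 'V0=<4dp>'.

(0,0): Delta=-0.1557 Bond=15.2724
(1,0): Delta=-0.8668 Bond=54.4252
(1,1): Delta=0.0000 Bond=0.0000
V0=2.5074

The replicating-portfolio and risk-neutral prices coincide; use p* = (1.12−0.64)/(1.34−0.64) = 0.6857 for the latter.
Terminal payoffs: V(2,0)=31.8428, V(2,1)=0.0000, V(2,2)=0.0000
  t=1,j=0: stock 52.4800 → up 70.3232 (V=0.0000), down 33.5872 (V=31.8428). Price 8.9355; hedge Δ=-0.8668, bond B=54.4252.
  t=1,j=1: stock 109.8800 → up 147.2392 (V=0.0000), down 70.3232 (V=0.0000). Price 0.0000; hedge Δ=0.0000, bond B=0.0000.
  t=0,j=0: stock 82.0000 → up 109.8800 (V=0.0000), down 52.4800 (V=8.9355). Price 2.5074; hedge Δ=-0.1557, bond B=15.2724.
Root portfolio cost Δ·82+B reproduces V0=2.5074.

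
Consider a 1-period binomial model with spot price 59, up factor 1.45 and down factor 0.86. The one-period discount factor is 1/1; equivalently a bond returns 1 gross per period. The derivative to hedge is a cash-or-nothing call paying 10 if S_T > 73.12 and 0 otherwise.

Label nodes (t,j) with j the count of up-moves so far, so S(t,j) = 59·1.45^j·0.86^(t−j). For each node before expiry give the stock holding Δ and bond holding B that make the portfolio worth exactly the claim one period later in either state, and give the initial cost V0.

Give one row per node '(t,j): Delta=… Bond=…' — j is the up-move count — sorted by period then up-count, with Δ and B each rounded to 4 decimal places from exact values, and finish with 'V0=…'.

(0,0): Delta=0.2873 Bond=-14.5763
V0=2.3729

Since d<R<u, set p* = (R−d)/(u−d) = 0.2373; price each node as the discounted p*-expectation of its children.
At expiry t=1: V(1,0)=0.0000, V(1,1)=10.0000
(0,0): S=59.0000. Δ = (V_up−V_dn)/(S_up−S_dn) = (10.0000−0.0000)/(85.5500−50.7400) = 0.2873. V = [p*·10.0000 + (1−p*)·0.0000]/1 = 2.3729. B = V − Δ·S = -14.5763.
Check: Δ(0,0)·S0 + B(0,0) = 2.3729 = V0.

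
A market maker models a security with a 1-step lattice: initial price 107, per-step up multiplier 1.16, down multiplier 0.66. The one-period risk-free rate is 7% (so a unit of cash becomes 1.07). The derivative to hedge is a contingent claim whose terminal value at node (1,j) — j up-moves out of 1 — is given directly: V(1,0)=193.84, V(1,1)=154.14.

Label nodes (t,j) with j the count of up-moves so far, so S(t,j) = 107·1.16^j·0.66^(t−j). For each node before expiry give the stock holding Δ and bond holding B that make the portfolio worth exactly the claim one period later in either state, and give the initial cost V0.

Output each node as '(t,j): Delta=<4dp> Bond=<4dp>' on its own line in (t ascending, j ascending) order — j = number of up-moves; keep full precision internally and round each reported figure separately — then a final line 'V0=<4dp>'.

(0,0): Delta=-0.7421 Bond=230.1346
V0=150.7346

Under the risk-neutral measure, an up-move has probability p* = (R−d)/(u−d) = 0.8200 and values discount at R = 1.07.
Terminal payoffs: V(1,0)=193.8400, V(1,1)=154.1400
(0,0): S=107.0000. Δ = (V_up−V_dn)/(S_up−S_dn) = (154.1400−193.8400)/(124.1200−70.6200) = -0.7421. V = [p*·154.1400 + (1−p*)·193.8400]/1.07 = 150.7346. B = V − Δ·S = 230.1346.
Self-financing check: at every node Δ·S+B equals the discounted successor values.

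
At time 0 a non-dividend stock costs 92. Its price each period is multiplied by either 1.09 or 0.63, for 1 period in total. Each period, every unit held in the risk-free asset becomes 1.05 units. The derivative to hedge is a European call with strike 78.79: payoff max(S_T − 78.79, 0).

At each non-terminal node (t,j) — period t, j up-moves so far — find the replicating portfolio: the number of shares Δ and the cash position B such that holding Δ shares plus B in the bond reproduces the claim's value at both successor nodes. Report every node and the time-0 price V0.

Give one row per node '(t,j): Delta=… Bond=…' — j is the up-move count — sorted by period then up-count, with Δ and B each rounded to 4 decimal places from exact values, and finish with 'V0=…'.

No-arbitrage ⇒ martingale measure with p* = (R−d)/(u−d) = 0.9130.
Terminal payoffs: V(1,0)=0.0000, V(1,1)=21.4900
(0,0): S=92.0000. Δ = (V_up−V_dn)/(S_up−S_dn) = (21.4900−0.0000)/(100.2800−57.9600) = 0.5078. V = [p*·21.4900 + (1−p*)·0.0000]/1.05 = 18.6870. B = V − Δ·S = -28.0304.
Root portfolio cost Δ·92+B reproduces V0=18.6870.

(0,0): Delta=0.5078 Bond=-28.0304
V0=18.6870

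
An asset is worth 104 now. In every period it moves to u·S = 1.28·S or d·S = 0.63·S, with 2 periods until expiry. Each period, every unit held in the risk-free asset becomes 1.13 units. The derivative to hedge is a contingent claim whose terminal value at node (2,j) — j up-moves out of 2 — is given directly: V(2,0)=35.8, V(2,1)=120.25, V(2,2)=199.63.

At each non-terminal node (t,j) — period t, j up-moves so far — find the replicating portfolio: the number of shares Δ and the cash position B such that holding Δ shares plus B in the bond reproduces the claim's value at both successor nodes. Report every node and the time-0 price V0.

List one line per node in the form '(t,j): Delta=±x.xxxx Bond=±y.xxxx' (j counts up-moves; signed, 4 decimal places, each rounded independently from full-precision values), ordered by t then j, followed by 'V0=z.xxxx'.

(0,0): Delta=1.0545 Bond=17.7696
(1,0): Delta=1.9830 Bond=-40.7536
(1,1): Delta=0.9174 Bond=38.3296
V0=127.4360

Risk-neutral probability p* = (R−d)/(u−d) = (1.13−0.63)/(1.28−0.63) = 0.7692.
Terminal values V(2,·): V(2,0)=35.8000, V(2,1)=120.2500, V(2,2)=199.6300
  t=1,j=0: stock 65.5200 → up 83.8656 (V=120.2500), down 41.2776 (V=35.8000). Price 89.1695; hedge Δ=1.9830, bond B=-40.7536.
  t=1,j=1: stock 133.1200 → up 170.3936 (V=199.6300), down 83.8656 (V=120.2500). Price 160.4527; hedge Δ=0.9174, bond B=38.3296.
  t=0,j=0: stock 104.0000 → up 133.1200 (V=160.4527), down 65.5200 (V=89.1695). Price 127.4360; hedge Δ=1.0545, bond B=17.7696.
Self-financing check: at every node Δ·S+B equals the discounted successor values.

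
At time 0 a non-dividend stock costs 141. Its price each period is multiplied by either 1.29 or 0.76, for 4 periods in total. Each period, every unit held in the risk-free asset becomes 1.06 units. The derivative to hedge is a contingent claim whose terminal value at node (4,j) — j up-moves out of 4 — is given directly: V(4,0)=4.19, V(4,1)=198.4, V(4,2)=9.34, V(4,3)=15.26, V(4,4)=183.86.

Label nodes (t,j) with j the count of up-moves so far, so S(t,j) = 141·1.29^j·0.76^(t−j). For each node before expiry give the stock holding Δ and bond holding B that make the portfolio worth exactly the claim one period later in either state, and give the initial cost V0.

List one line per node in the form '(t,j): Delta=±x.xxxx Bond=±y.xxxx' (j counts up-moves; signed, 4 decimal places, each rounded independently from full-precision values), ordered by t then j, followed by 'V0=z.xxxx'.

No-arbitrage ⇒ martingale measure with p* = (R−d)/(u−d) = 0.5660.
At expiry t=4: V(4,0)=4.1900, V(4,1)=198.4000, V(4,2)=9.3400, V(4,3)=15.2600, V(4,4)=183.8600
Node (3,0) S=61.8956: V=(p*·198.4000+(1−p*)·4.1900)/1.06=107.6606; Δ=(198.4000−4.1900)/(79.8453−47.0407)=5.9202; B=V−Δ·S=-258.7734
Node (3,1) S=105.0597: V=(p*·9.3400+(1−p*)·198.4000)/1.06=86.2122; Δ=(9.3400−198.4000)/(135.5270−79.8453)=-3.3954; B=V−Δ·S=442.9292
Node (3,2) S=178.3250: V=(p*·15.2600+(1−p*)·9.3400)/1.06=11.9726; Δ=(15.2600−9.3400)/(230.0392−135.5270)=0.0626; B=V−Δ·S=0.8028
Node (3,3) S=302.6831: V=(p*·183.8600+(1−p*)·15.2600)/1.06=104.4283; Δ=(183.8600−15.2600)/(390.4613−230.0392)=1.0510; B=V−Δ·S=-213.6849
Node (2,0) S=81.4416: V=(p*·86.2122+(1−p*)·107.6606)/1.06=90.1132; Δ=(86.2122−107.6606)/(105.0597−61.8956)=-0.4969; B=V−Δ·S=130.5818
Node (2,1) S=138.2364: V=(p*·11.9726+(1−p*)·86.2122)/1.06=41.6885; Δ=(11.9726−86.2122)/(178.3250−105.0597)=-1.0133; B=V−Δ·S=181.7632
Node (2,2) S=234.6381: V=(p*·104.4283+(1−p*)·11.9726)/1.06=60.6660; Δ=(104.4283−11.9726)/(302.6831−178.3250)=0.7435; B=V−Δ·S=-113.7786
Node (1,0) S=107.1600: V=(p*·41.6885+(1−p*)·90.1132)/1.06=59.1537; Δ=(41.6885−90.1132)/(138.2364−81.4416)=-0.8526; B=V−Δ·S=150.5211
Node (1,1) S=181.8900: V=(p*·60.6660+(1−p*)·41.6885)/1.06=49.4627; Δ=(60.6660−41.6885)/(234.6381−138.2364)=0.1969; B=V−Δ·S=13.6560
Node (0,0) S=141.0000: V=(p*·49.4627+(1−p*)·59.1537)/1.06=50.6304; Δ=(49.4627−59.1537)/(181.8900−107.1600)=-0.1297; B=V−Δ·S=68.9154
The time-0 hedge costs 50.6304, which is the no-arbitrage price.

(0,0): Delta=-0.1297 Bond=68.9154
(1,0): Delta=-0.8526 Bond=150.5211
(1,1): Delta=0.1969 Bond=13.6560
(2,0): Delta=-0.4969 Bond=130.5818
(2,1): Delta=-1.0133 Bond=181.7632
(2,2): Delta=0.7435 Bond=-113.7786
(3,0): Delta=5.9202 Bond=-258.7734
(3,1): Delta=-3.3954 Bond=442.9292
(3,2): Delta=0.0626 Bond=0.8028
(3,3): Delta=1.0510 Bond=-213.6849
V0=50.6304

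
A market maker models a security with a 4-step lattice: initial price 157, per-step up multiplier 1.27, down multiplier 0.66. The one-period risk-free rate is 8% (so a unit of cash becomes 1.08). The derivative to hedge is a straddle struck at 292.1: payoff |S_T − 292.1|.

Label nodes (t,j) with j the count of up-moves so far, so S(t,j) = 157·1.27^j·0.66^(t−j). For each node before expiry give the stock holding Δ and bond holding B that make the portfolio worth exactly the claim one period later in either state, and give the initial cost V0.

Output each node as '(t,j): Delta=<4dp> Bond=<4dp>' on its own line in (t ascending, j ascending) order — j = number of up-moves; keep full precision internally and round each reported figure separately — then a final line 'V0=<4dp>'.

Under the risk-neutral measure, an up-move has probability p* = (R−d)/(u−d) = 0.6885 and values discount at R = 1.08.
Terminal payoffs: V(4,0)=262.3097, V(4,1)=234.7762, V(4,2)=181.7951, V(4,3)=79.8466, V(4,4)=116.3271
Node (3,0) S=45.1369: V=(p*·234.7762+(1−p*)·262.3097)/1.08=225.3261; Δ=(234.7762−262.3097)/(57.3238−29.7903)=-1.0000; B=V−Δ·S=270.4630
Node (3,1) S=86.8543: V=(p*·181.7951+(1−p*)·234.7762)/1.08=183.6087; Δ=(181.7951−234.7762)/(110.3049−57.3238)=-1.0000; B=V−Δ·S=270.4630
Node (3,2) S=167.1287: V=(p*·79.8466+(1−p*)·181.7951)/1.08=103.3343; Δ=(79.8466−181.7951)/(212.2534−110.3049)=-1.0000; B=V−Δ·S=270.4630
Node (3,3) S=321.5961: V=(p*·116.3271+(1−p*)·79.8466)/1.08=97.1892; Δ=(116.3271−79.8466)/(408.4271−212.2534)=0.1860; B=V−Δ·S=37.3850
Node (2,0) S=68.3892: V=(p*·183.6087+(1−p*)·225.3261)/1.08=182.0395; Δ=(183.6087−225.3261)/(86.8543−45.1369)=-1.0000; B=V−Δ·S=250.4287
Node (2,1) S=131.5974: V=(p*·103.3343+(1−p*)·183.6087)/1.08=118.8313; Δ=(103.3343−183.6087)/(167.1287−86.8543)=-1.0000; B=V−Δ·S=250.4287
Node (2,2) S=253.2253: V=(p*·97.1892+(1−p*)·103.3343)/1.08=91.7622; Δ=(97.1892−103.3343)/(321.5961−167.1287)=-0.0398; B=V−Δ·S=101.8362
Node (1,0) S=103.6200: V=(p*·118.8313+(1−p*)·182.0395)/1.08=128.2584; Δ=(118.8313−182.0395)/(131.5974−68.3892)=-1.0000; B=V−Δ·S=231.8784
Node (1,1) S=199.3900: V=(p*·91.7622+(1−p*)·118.8313)/1.08=92.7718; Δ=(91.7622−118.8313)/(253.2253−131.5974)=-0.2226; B=V−Δ·S=137.1473
Node (0,0) S=157.0000: V=(p*·92.7718+(1−p*)·128.2584)/1.08=96.1343; Δ=(92.7718−128.2584)/(199.3900−103.6200)=-0.3705; B=V−Δ·S=154.3090
Check: Δ(0,0)·S0 + B(0,0) = 96.1343 = V0.

(0,0): Delta=-0.3705 Bond=154.3090
(1,0): Delta=-1.0000 Bond=231.8784
(1,1): Delta=-0.2226 Bond=137.1473
(2,0): Delta=-1.0000 Bond=250.4287
(2,1): Delta=-1.0000 Bond=250.4287
(2,2): Delta=-0.0398 Bond=101.8362
(3,0): Delta=-1.0000 Bond=270.4630
(3,1): Delta=-1.0000 Bond=270.4630
(3,2): Delta=-1.0000 Bond=270.4630
(3,3): Delta=0.1860 Bond=37.3850
V0=96.1343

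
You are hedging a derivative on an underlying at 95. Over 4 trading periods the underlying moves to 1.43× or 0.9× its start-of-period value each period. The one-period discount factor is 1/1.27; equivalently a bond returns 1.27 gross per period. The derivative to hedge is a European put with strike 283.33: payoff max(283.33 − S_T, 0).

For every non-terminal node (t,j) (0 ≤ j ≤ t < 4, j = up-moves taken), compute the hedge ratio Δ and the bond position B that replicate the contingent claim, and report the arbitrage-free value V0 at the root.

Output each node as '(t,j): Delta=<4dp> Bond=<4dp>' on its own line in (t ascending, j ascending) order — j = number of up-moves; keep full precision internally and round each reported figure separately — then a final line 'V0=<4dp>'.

Since d<R<u, set p* = (R−d)/(u−d) = 0.6981; price each node as the discounted p*-expectation of its children.
Terminal payoffs: V(4,0)=221.0005, V(4,1)=184.2953, V(4,2)=125.9749, V(4,3)=33.3103, V(4,4)=0.0000
  t=3,j=0: stock 69.2550 → up 99.0347 (V=184.2953), down 62.3295 (V=221.0005). Price 153.8395; hedge Δ=-1.0000, bond B=223.0945.
  t=3,j=1: stock 110.0385 → up 157.3551 (V=125.9749), down 99.0346 (V=184.2953). Price 113.0560; hedge Δ=-1.0000, bond B=223.0945.
  t=3,j=2: stock 174.8389 → up 250.0197 (V=33.3103), down 157.3551 (V=125.9749). Price 48.2555; hedge Δ=-1.0000, bond B=223.0945.
  t=3,j=3: stock 277.7997 → up 397.2535 (V=0.0000), down 250.0197 (V=33.3103). Price 7.9181; hedge Δ=-0.2262, bond B=70.7677.
  t=2,j=0: stock 76.9500 → up 110.0385 (V=113.0560), down 69.2550 (V=153.8395). Price 98.7150; hedge Δ=-1.0000, bond B=175.6650.
  t=2,j=1: stock 122.2650 → up 174.8389 (V=48.2555), down 110.0385 (V=113.0560). Price 53.4000; hedge Δ=-1.0000, bond B=175.6650.
  t=2,j=2: stock 194.2655 → up 277.7997 (V=7.9181), down 174.8389 (V=48.2555). Price 15.8232; hedge Δ=-0.3918, bond B=91.9316.
  t=1,j=0: stock 85.5000 → up 122.2650 (V=53.4000), down 76.9500 (V=98.7150). Price 52.8189; hedge Δ=-1.0000, bond B=138.3189.
  t=1,j=1: stock 135.8500 → up 194.2655 (V=15.8232), down 122.2650 (V=53.4000). Price 21.3914; hedge Δ=-0.5219, bond B=92.2910.
  t=0,j=0: stock 95.0000 → up 135.8500 (V=21.3914), down 85.5000 (V=52.8189). Price 24.3141; hedge Δ=-0.6242, bond B=83.6112.
The time-0 hedge costs 24.3141, which is the no-arbitrage price.

(0,0): Delta=-0.6242 Bond=83.6112
(1,0): Delta=-1.0000 Bond=138.3189
(1,1): Delta=-0.5219 Bond=92.2910
(2,0): Delta=-1.0000 Bond=175.6650
(2,1): Delta=-1.0000 Bond=175.6650
(2,2): Delta=-0.3918 Bond=91.9316
(3,0): Delta=-1.0000 Bond=223.0945
(3,1): Delta=-1.0000 Bond=223.0945
(3,2): Delta=-1.0000 Bond=223.0945
(3,3): Delta=-0.2262 Bond=70.7677
V0=24.3141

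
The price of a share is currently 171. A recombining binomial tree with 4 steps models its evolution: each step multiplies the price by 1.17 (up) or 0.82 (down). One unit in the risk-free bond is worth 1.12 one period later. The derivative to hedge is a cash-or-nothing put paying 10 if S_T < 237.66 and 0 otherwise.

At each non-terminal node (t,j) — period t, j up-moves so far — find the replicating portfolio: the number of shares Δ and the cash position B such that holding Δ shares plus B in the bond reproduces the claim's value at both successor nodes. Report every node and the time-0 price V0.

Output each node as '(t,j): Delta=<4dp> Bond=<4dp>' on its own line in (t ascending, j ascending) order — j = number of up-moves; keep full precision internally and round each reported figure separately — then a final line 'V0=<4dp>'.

Since d<R<u, set p* = (R−d)/(u−d) = 0.8571; price each node as the discounted p*-expectation of its children.
Terminal values V(4,·): V(4,0)=10.0000, V(4,1)=10.0000, V(4,2)=10.0000, V(4,3)=10.0000, V(4,4)=0.0000
Node (3,0) S=94.2839: V=(p*·10.0000+(1−p*)·10.0000)/1.12=8.9286; Δ=(10.0000−10.0000)/(110.3122−77.3128)=0.0000; B=V−Δ·S=8.9286
Node (3,1) S=134.5271: V=(p*·10.0000+(1−p*)·10.0000)/1.12=8.9286; Δ=(10.0000−10.0000)/(157.3967−110.3122)=0.0000; B=V−Δ·S=8.9286
Node (3,2) S=191.9472: V=(p*·10.0000+(1−p*)·10.0000)/1.12=8.9286; Δ=(10.0000−10.0000)/(224.5782−157.3967)=0.0000; B=V−Δ·S=8.9286
Node (3,3) S=273.8758: V=(p*·0.0000+(1−p*)·10.0000)/1.12=1.2755; Δ=(0.0000−10.0000)/(320.4347−224.5782)=-0.1043; B=V−Δ·S=29.8469
Node (2,0) S=114.9804: V=(p*·8.9286+(1−p*)·8.9286)/1.12=7.9719; Δ=(8.9286−8.9286)/(134.5271−94.2839)=0.0000; B=V−Δ·S=7.9719
Node (2,1) S=164.0574: V=(p*·8.9286+(1−p*)·8.9286)/1.12=7.9719; Δ=(8.9286−8.9286)/(191.9472−134.5271)=0.0000; B=V−Δ·S=7.9719
Node (2,2) S=234.0819: V=(p*·1.2755+(1−p*)·8.9286)/1.12=2.1150; Δ=(1.2755−8.9286)/(273.8758−191.9472)=-0.0934; B=V−Δ·S=23.9809
Node (1,0) S=140.2200: V=(p*·7.9719+(1−p*)·7.9719)/1.12=7.1178; Δ=(7.9719−7.9719)/(164.0574−114.9804)=0.0000; B=V−Δ·S=7.1178
Node (1,1) S=200.0700: V=(p*·2.1150+(1−p*)·7.9719)/1.12=2.6355; Δ=(2.1150−7.9719)/(234.0819−164.0574)=-0.0836; B=V−Δ·S=19.3696
Node (0,0) S=171.0000: V=(p*·2.6355+(1−p*)·7.1178)/1.12=2.9248; Δ=(2.6355−7.1178)/(200.0700−140.2200)=-0.0749; B=V−Δ·S=15.7315
Check: Δ(0,0)·S0 + B(0,0) = 2.9248 = V0.

(0,0): Delta=-0.0749 Bond=15.7315
(1,0): Delta=0.0000 Bond=7.1178
(1,1): Delta=-0.0836 Bond=19.3696
(2,0): Delta=0.0000 Bond=7.9719
(2,1): Delta=0.0000 Bond=7.9719
(2,2): Delta=-0.0934 Bond=23.9809
(3,0): Delta=0.0000 Bond=8.9286
(3,1): Delta=0.0000 Bond=8.9286
(3,2): Delta=0.0000 Bond=8.9286
(3,3): Delta=-0.1043 Bond=29.8469
V0=2.9248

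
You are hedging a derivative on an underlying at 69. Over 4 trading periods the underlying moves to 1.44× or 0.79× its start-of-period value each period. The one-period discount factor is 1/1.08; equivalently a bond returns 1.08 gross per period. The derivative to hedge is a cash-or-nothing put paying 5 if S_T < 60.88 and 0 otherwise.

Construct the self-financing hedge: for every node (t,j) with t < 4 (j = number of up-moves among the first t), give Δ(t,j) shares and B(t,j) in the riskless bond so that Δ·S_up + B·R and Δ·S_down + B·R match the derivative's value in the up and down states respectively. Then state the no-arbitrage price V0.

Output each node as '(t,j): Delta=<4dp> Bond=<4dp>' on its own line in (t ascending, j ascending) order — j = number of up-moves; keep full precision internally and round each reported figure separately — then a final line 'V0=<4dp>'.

Risk-neutral probability p* = (R−d)/(u−d) = (1.08−0.79)/(1.44−0.79) = 0.4462.
Terminal values V(4,·): V(4,0)=5.0000, V(4,1)=5.0000, V(4,2)=0.0000, V(4,3)=0.0000, V(4,4)=0.0000
Node (3,0) S=34.0197: V=(p*·5.0000+(1−p*)·5.0000)/1.08=4.6296; Δ=(5.0000−5.0000)/(48.9884−26.8756)=0.0000; B=V−Δ·S=4.6296
Node (3,1) S=62.0106: V=(p*·0.0000+(1−p*)·5.0000)/1.08=2.5641; Δ=(0.0000−5.0000)/(89.2952−48.9884)=-0.1240; B=V−Δ·S=10.2564
Node (3,2) S=113.0319: V=(p*·0.0000+(1−p*)·0.0000)/1.08=0.0000; Δ=(0.0000−0.0000)/(162.7660−89.2952)=0.0000; B=V−Δ·S=0.0000
Node (3,3) S=206.0329: V=(p*·0.0000+(1−p*)·0.0000)/1.08=0.0000; Δ=(0.0000−0.0000)/(296.6874−162.7660)=0.0000; B=V−Δ·S=0.0000
Node (2,0) S=43.0629: V=(p*·2.5641+(1−p*)·4.6296)/1.08=3.4334; Δ=(2.5641−4.6296)/(62.0106−34.0197)=-0.0738; B=V−Δ·S=6.6111
Node (2,1) S=78.4944: V=(p*·0.0000+(1−p*)·2.5641)/1.08=1.3149; Δ=(0.0000−2.5641)/(113.0319−62.0106)=-0.0503; B=V−Δ·S=5.2597
Node (2,2) S=143.0784: V=(p*·0.0000+(1−p*)·0.0000)/1.08=0.0000; Δ=(0.0000−0.0000)/(206.0329−113.0319)=0.0000; B=V−Δ·S=0.0000
Node (1,0) S=54.5100: V=(p*·1.3149+(1−p*)·3.4334)/1.08=2.3039; Δ=(1.3149−3.4334)/(78.4944−43.0629)=-0.0598; B=V−Δ·S=5.5631
Node (1,1) S=99.3600: V=(p*·0.0000+(1−p*)·1.3149)/1.08=0.6743; Δ=(0.0000−1.3149)/(143.0784−78.4944)=-0.0204; B=V−Δ·S=2.6973
Node (0,0) S=69.0000: V=(p*·0.6743+(1−p*)·2.3039)/1.08=1.4601; Δ=(0.6743−2.3039)/(99.3600−54.5100)=-0.0363; B=V−Δ·S=3.9672
Each (Δ,B) replicates both successor values, so the strategy is self-financing and V0 is arbitrage-free.

(0,0): Delta=-0.0363 Bond=3.9672
(1,0): Delta=-0.0598 Bond=5.5631
(1,1): Delta=-0.0204 Bond=2.6973
(2,0): Delta=-0.0738 Bond=6.6111
(2,1): Delta=-0.0503 Bond=5.2597
(2,2): Delta=0.0000 Bond=0.0000
(3,0): Delta=0.0000 Bond=4.6296
(3,1): Delta=-0.1240 Bond=10.2564
(3,2): Delta=0.0000 Bond=0.0000
(3,3): Delta=0.0000 Bond=0.0000
V0=1.4601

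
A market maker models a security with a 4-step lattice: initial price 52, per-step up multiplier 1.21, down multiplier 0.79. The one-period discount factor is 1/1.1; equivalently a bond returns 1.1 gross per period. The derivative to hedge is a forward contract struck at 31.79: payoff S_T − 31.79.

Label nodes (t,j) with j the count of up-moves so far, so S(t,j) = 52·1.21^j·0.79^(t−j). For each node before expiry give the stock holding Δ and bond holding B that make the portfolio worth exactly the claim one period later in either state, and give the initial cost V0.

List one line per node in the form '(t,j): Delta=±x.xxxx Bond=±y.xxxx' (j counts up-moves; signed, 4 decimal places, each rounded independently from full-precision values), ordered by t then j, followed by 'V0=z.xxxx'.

No-arbitrage ⇒ martingale measure with p* = (R−d)/(u−d) = 0.7381.
At expiry t=4: V(4,0)=-11.5360, V(4,1)=-0.7680, V(4,2)=15.7247, V(4,3)=40.9857, V(4,4)=79.6766
(3,0): S=25.6380. Δ = (V_up−V_dn)/(S_up−S_dn) = (-0.7680−-11.5360)/(31.0220−20.2540) = 1.0000. V = [p*·-0.7680 + (1−p*)·-11.5360]/1.1 = -3.2620. B = V − Δ·S = -28.9000.
(3,1): S=39.2684. Δ = (V_up−V_dn)/(S_up−S_dn) = (15.7247−-0.7680)/(47.5147−31.0220) = 1.0000. V = [p*·15.7247 + (1−p*)·-0.7680]/1.1 = 10.3684. B = V − Δ·S = -28.9000.
(3,2): S=60.1452. Δ = (V_up−V_dn)/(S_up−S_dn) = (40.9857−15.7247)/(72.7757−47.5147) = 1.0000. V = [p*·40.9857 + (1−p*)·15.7247]/1.1 = 31.2452. B = V − Δ·S = -28.9000.
(3,3): S=92.1212. Δ = (V_up−V_dn)/(S_up−S_dn) = (79.6766−40.9857)/(111.4666−72.7757) = 1.0000. V = [p*·79.6766 + (1−p*)·40.9857]/1.1 = 63.2212. B = V − Δ·S = -28.9000.
(2,0): S=32.4532. Δ = (V_up−V_dn)/(S_up−S_dn) = (10.3684−-3.2620)/(39.2684−25.6380) = 1.0000. V = [p*·10.3684 + (1−p*)·-3.2620]/1.1 = 6.1805. B = V − Δ·S = -26.2727.
(2,1): S=49.7068. Δ = (V_up−V_dn)/(S_up−S_dn) = (31.2452−10.3684)/(60.1452−39.2684) = 1.0000. V = [p*·31.2452 + (1−p*)·10.3684]/1.1 = 23.4341. B = V − Δ·S = -26.2727.
(2,2): S=76.1332. Δ = (V_up−V_dn)/(S_up−S_dn) = (63.2212−31.2452)/(92.1212−60.1452) = 1.0000. V = [p*·63.2212 + (1−p*)·31.2452]/1.1 = 49.8605. B = V − Δ·S = -26.2727.
(1,0): S=41.0800. Δ = (V_up−V_dn)/(S_up−S_dn) = (23.4341−6.1805)/(49.7068−32.4532) = 1.0000. V = [p*·23.4341 + (1−p*)·6.1805]/1.1 = 17.1957. B = V − Δ·S = -23.8843.
(1,1): S=62.9200. Δ = (V_up−V_dn)/(S_up−S_dn) = (49.8605−23.4341)/(76.1332−49.7068) = 1.0000. V = [p*·49.8605 + (1−p*)·23.4341]/1.1 = 39.0357. B = V − Δ·S = -23.8843.
(0,0): S=52.0000. Δ = (V_up−V_dn)/(S_up−S_dn) = (39.0357−17.1957)/(62.9200−41.0800) = 1.0000. V = [p*·39.0357 + (1−p*)·17.1957]/1.1 = 30.2870. B = V − Δ·S = -21.7130.
The time-0 hedge costs 30.2870, which is the no-arbitrage price.

(0,0): Delta=1.0000 Bond=-21.7130
(1,0): Delta=1.0000 Bond=-23.8843
(1,1): Delta=1.0000 Bond=-23.8843
(2,0): Delta=1.0000 Bond=-26.2727
(2,1): Delta=1.0000 Bond=-26.2727
(2,2): Delta=1.0000 Bond=-26.2727
(3,0): Delta=1.0000 Bond=-28.9000
(3,1): Delta=1.0000 Bond=-28.9000
(3,2): Delta=1.0000 Bond=-28.9000
(3,3): Delta=1.0000 Bond=-28.9000
V0=30.2870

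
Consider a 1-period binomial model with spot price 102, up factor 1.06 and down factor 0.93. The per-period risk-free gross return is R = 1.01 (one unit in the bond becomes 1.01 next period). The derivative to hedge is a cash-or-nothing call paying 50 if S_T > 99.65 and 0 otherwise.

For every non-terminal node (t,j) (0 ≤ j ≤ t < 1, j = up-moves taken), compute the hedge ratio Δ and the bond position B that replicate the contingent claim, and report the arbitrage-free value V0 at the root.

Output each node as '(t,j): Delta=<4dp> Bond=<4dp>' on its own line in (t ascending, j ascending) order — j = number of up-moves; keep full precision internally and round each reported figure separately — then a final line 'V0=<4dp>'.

(0,0): Delta=3.7707 Bond=-354.1508
V0=30.4646

Since d<R<u, set p* = (R−d)/(u−d) = 0.6154; price each node as the discounted p*-expectation of its children.
Payoff layer (t=1): V(1,0)=0.0000, V(1,1)=50.0000
Node (0,0) S=102.0000: V=(p*·50.0000+(1−p*)·0.0000)/1.01=30.4646; Δ=(50.0000−0.0000)/(108.1200−94.8600)=3.7707; B=V−Δ·S=-354.1508
Root portfolio cost Δ·102+B reproduces V0=30.4646.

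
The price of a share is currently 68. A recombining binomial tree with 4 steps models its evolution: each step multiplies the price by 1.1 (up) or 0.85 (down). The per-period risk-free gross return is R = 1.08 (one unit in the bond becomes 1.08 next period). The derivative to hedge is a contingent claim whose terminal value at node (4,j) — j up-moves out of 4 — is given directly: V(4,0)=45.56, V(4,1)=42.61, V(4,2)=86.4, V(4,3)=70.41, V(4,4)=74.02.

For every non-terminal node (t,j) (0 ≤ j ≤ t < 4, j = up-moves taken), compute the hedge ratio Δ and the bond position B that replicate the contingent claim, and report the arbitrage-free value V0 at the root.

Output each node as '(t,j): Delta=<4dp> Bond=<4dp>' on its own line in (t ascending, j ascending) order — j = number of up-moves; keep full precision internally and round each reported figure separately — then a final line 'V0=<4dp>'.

The replicating-portfolio and risk-neutral prices coincide; use p* = (1.08−0.85)/(1.1−0.85) = 0.9200 for the latter.
Payoff layer (t=4): V(4,0)=45.5600, V(4,1)=42.6100, V(4,2)=86.4000, V(4,3)=70.4100, V(4,4)=74.0200
(3,0): S=41.7605. Δ = (V_up−V_dn)/(S_up−S_dn) = (42.6100−45.5600)/(45.9365−35.4964) = -0.2826. V = [p*·42.6100 + (1−p*)·45.5600]/1.08 = 39.6722. B = V − Δ·S = 51.4722.
(3,1): S=54.0430. Δ = (V_up−V_dn)/(S_up−S_dn) = (86.4000−42.6100)/(59.4473−45.9365) = 3.2411. V = [p*·86.4000 + (1−p*)·42.6100]/1.08 = 76.7563. B = V − Δ·S = -98.4037.
(3,2): S=69.9380. Δ = (V_up−V_dn)/(S_up−S_dn) = (70.4100−86.4000)/(76.9318−59.4473) = -0.9145. V = [p*·70.4100 + (1−p*)·86.4000]/1.08 = 66.3789. B = V − Δ·S = 130.3389.
(3,3): S=90.5080. Δ = (V_up−V_dn)/(S_up−S_dn) = (74.0200−70.4100)/(99.5588−76.9318) = 0.1595. V = [p*·74.0200 + (1−p*)·70.4100]/1.08 = 68.2696. B = V − Δ·S = 53.8296.
(2,0): S=49.1300. Δ = (V_up−V_dn)/(S_up−S_dn) = (76.7563−39.6722)/(54.0430−41.7605) = 3.0193. V = [p*·76.7563 + (1−p*)·39.6722]/1.08 = 68.3237. B = V − Δ·S = -80.0126.
(2,1): S=63.5800. Δ = (V_up−V_dn)/(S_up−S_dn) = (66.3789−76.7563)/(69.9380−54.0430) = -0.6529. V = [p*·66.3789 + (1−p*)·76.7563]/1.08 = 62.2306. B = V − Δ·S = 103.7403.
(2,2): S=82.2800. Δ = (V_up−V_dn)/(S_up−S_dn) = (68.2696−66.3789)/(90.5080−69.9380) = 0.0919. V = [p*·68.2696 + (1−p*)·66.3789]/1.08 = 63.0726. B = V − Δ·S = 55.5096.
(1,0): S=57.8000. Δ = (V_up−V_dn)/(S_up−S_dn) = (62.2306−68.3237)/(63.5800−49.1300) = -0.4217. V = [p*·62.2306 + (1−p*)·68.3237]/1.08 = 58.0723. B = V − Δ·S = 82.4445.
(1,1): S=74.8000. Δ = (V_up−V_dn)/(S_up−S_dn) = (63.0726−62.2306)/(82.2800−63.5800) = 0.0450. V = [p*·63.0726 + (1−p*)·62.2306]/1.08 = 58.3382. B = V − Δ·S = 54.9704.
(0,0): S=68.0000. Δ = (V_up−V_dn)/(S_up−S_dn) = (58.3382−58.0723)/(74.8000−57.8000) = 0.0156. V = [p*·58.3382 + (1−p*)·58.0723]/1.08 = 53.9971. B = V − Δ·S = 52.9337.
Root portfolio cost Δ·68+B reproduces V0=53.9971.

(0,0): Delta=0.0156 Bond=52.9337
(1,0): Delta=-0.4217 Bond=82.4445
(1,1): Delta=0.0450 Bond=54.9704
(2,0): Delta=3.0193 Bond=-80.0126
(2,1): Delta=-0.6529 Bond=103.7403
(2,2): Delta=0.0919 Bond=55.5096
(3,0): Delta=-0.2826 Bond=51.4722
(3,1): Delta=3.2411 Bond=-98.4037
(3,2): Delta=-0.9145 Bond=130.3389
(3,3): Delta=0.1595 Bond=53.8296
V0=53.9971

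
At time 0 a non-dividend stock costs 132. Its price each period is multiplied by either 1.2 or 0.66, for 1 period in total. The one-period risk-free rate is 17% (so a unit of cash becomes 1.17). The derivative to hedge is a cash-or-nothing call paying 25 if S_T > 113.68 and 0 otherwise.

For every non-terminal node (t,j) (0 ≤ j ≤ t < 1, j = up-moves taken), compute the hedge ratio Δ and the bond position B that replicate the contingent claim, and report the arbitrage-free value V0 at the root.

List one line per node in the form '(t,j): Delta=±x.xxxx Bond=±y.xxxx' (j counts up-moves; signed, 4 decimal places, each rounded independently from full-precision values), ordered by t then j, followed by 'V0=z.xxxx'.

Under the risk-neutral measure, an up-move has probability p* = (R−d)/(u−d) = 0.9444 and values discount at R = 1.17.
Terminal values V(1,·): V(1,0)=0.0000, V(1,1)=25.0000
(0,0): S=132.0000. Δ = (V_up−V_dn)/(S_up−S_dn) = (25.0000−0.0000)/(158.4000−87.1200) = 0.3507. V = [p*·25.0000 + (1−p*)·0.0000]/1.17 = 20.1804. B = V − Δ·S = -26.1159.
The time-0 hedge costs 20.1804, which is the no-arbitrage price.

(0,0): Delta=0.3507 Bond=-26.1159
V0=20.1804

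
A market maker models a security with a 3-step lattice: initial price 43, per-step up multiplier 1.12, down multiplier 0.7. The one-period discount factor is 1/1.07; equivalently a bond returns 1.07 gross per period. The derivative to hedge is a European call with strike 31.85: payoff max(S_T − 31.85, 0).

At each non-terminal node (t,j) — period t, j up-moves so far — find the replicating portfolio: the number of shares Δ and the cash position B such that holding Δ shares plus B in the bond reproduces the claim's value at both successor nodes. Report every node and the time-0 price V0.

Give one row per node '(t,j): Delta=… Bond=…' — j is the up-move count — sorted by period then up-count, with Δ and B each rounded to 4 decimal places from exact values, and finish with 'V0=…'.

(0,0): Delta=0.9102 Bond=-21.8631
(1,0): Delta=0.3847 Bond=-7.5759
(1,1): Delta=0.9546 Bond=-25.5310
(2,0): Delta=0.0000 Bond=0.0000
(2,1): Delta=0.4172 Bond=-9.2016
(2,2): Delta=1.0000 Bond=-29.7664
V0=17.2768

Under the risk-neutral measure, an up-move has probability p* = (R−d)/(u−d) = 0.8810 and values discount at R = 1.07.
Terminal values V(3,·): V(3,0)=0.0000, V(3,1)=0.0000, V(3,2)=5.9074, V(3,3)=28.5619
Node (2,0) S=21.0700: V=(p*·0.0000+(1−p*)·0.0000)/1.07=0.0000; Δ=(0.0000−0.0000)/(23.5984−14.7490)=0.0000; B=V−Δ·S=0.0000
Node (2,1) S=33.7120: V=(p*·5.9074+(1−p*)·0.0000)/1.07=4.8637; Δ=(5.9074−0.0000)/(37.7574−23.5984)=0.4172; B=V−Δ·S=-9.2016
Node (2,2) S=53.9392: V=(p*·28.5619+(1−p*)·5.9074)/1.07=24.1728; Δ=(28.5619−5.9074)/(60.4119−37.7574)=1.0000; B=V−Δ·S=-29.7664
Node (1,0) S=30.1000: V=(p*·4.8637+(1−p*)·0.0000)/1.07=4.0044; Δ=(4.8637−0.0000)/(33.7120−21.0700)=0.3847; B=V−Δ·S=-7.5759
Node (1,1) S=48.1600: V=(p*·24.1728+(1−p*)·4.8637)/1.07=20.4431; Δ=(24.1728−4.8637)/(53.9392−33.7120)=0.9546; B=V−Δ·S=-25.5310
Node (0,0) S=43.0000: V=(p*·20.4431+(1−p*)·4.0044)/1.07=17.2768; Δ=(20.4431−4.0044)/(48.1600−30.1000)=0.9102; B=V−Δ·S=-21.8631
The time-0 hedge costs 17.2768, which is the no-arbitrage price.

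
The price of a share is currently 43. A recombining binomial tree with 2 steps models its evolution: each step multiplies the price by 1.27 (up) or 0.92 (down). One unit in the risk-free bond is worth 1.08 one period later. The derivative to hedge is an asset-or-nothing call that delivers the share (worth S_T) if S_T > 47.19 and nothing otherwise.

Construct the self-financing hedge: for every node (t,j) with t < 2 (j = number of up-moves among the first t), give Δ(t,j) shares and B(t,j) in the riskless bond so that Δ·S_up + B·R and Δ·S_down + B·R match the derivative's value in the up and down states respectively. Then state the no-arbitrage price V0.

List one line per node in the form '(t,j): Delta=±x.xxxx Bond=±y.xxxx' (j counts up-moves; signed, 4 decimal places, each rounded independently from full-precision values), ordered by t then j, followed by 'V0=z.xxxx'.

(0,0): Delta=2.2155 Bond=-61.4636
(1,0): Delta=3.6286 Bond=-122.2802
(1,1): Delta=1.0000 Bond=0.0000
V0=33.8047

Under the risk-neutral measure, an up-move has probability p* = (R−d)/(u−d) = 0.4571 and values discount at R = 1.08.
At expiry t=2: V(2,0)=0.0000, V(2,1)=50.2412, V(2,2)=69.3547
(1,0): S=39.5600. Δ = (V_up−V_dn)/(S_up−S_dn) = (50.2412−0.0000)/(50.2412−36.3952) = 3.6286. V = [p*·50.2412 + (1−p*)·0.0000]/1.08 = 21.2661. B = V − Δ·S = -122.2802.
(1,1): S=54.6100. Δ = (V_up−V_dn)/(S_up−S_dn) = (69.3547−50.2412)/(69.3547−50.2412) = 1.0000. V = [p*·69.3547 + (1−p*)·50.2412]/1.08 = 54.6100. B = V − Δ·S = 0.0000.
(0,0): S=43.0000. Δ = (V_up−V_dn)/(S_up−S_dn) = (54.6100−21.2661)/(54.6100−39.5600) = 2.2155. V = [p*·54.6100 + (1−p*)·21.2661]/1.08 = 33.8047. B = V − Δ·S = -61.4636.
Root portfolio cost Δ·43+B reproduces V0=33.8047.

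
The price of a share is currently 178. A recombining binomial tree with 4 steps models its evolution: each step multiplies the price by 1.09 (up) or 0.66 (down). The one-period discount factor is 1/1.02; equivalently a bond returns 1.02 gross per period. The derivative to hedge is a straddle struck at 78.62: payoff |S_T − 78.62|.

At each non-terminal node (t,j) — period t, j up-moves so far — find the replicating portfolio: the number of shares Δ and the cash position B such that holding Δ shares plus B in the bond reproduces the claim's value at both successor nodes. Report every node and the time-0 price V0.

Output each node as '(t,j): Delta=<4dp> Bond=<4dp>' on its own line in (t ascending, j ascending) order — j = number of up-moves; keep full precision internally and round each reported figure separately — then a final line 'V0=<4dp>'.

Since d<R<u, set p* = (R−d)/(u−d) = 0.8372; price each node as the discounted p*-expectation of its children.
At expiry t=4: V(4,0)=44.8450, V(4,1)=22.8400, V(4,2)=13.5015, V(4,3)=73.5200, V(4,4)=172.6415
  t=3,j=0: stock 51.1743 → up 55.7800 (V=22.8400), down 33.7750 (V=44.8450). Price 25.9041; hedge Δ=-1.0000, bond B=77.0784.
  t=3,j=1: stock 84.5151 → up 92.1215 (V=13.5015), down 55.7800 (V=22.8400). Price 14.7272; hedge Δ=-0.2570, bond B=36.4447.
  t=3,j=2: stock 139.5780 → up 152.1400 (V=73.5200), down 92.1215 (V=13.5015). Price 62.4996; hedge Δ=1.0000, bond B=-77.0784.
  t=3,j=3: stock 230.5152 → up 251.2615 (V=172.6415), down 152.1400 (V=73.5200). Price 153.4367; hedge Δ=1.0000, bond B=-77.0784.
  t=2,j=0: stock 77.5368 → up 84.5151 (V=14.7272), down 51.1743 (V=25.9041). Price 16.2222; hedge Δ=-0.3352, bond B=42.2152.
  t=2,j=1: stock 128.0532 → up 139.5780 (V=62.4996), down 84.5151 (V=14.7272). Price 53.6497; hedge Δ=0.8676, bond B=-57.4489.
  t=2,j=2: stock 211.4818 → up 230.5152 (V=153.4367), down 139.5780 (V=62.4996). Price 135.9147; hedge Δ=1.0000, bond B=-75.5671.
  t=1,j=0: stock 117.4800 → up 128.0532 (V=53.6497), down 77.5368 (V=16.2222). Price 46.6243; hedge Δ=0.7409, bond B=-40.4162.
  t=1,j=1: stock 194.0200 → up 211.4818 (V=135.9147), down 128.0532 (V=53.6497). Price 120.1203; hedge Δ=0.9861, bond B=-71.1937.
  t=0,j=0: stock 178.0000 → up 194.0200 (V=120.1203), down 117.4800 (V=46.6243). Price 106.0352; hedge Δ=0.9602, bond B=-64.8857.
Check: Δ(0,0)·S0 + B(0,0) = 106.0352 = V0.

(0,0): Delta=0.9602 Bond=-64.8857
(1,0): Delta=0.7409 Bond=-40.4162
(1,1): Delta=0.9861 Bond=-71.1937
(2,0): Delta=-0.3352 Bond=42.2152
(2,1): Delta=0.8676 Bond=-57.4489
(2,2): Delta=1.0000 Bond=-75.5671
(3,0): Delta=-1.0000 Bond=77.0784
(3,1): Delta=-0.2570 Bond=36.4447
(3,2): Delta=1.0000 Bond=-77.0784
(3,3): Delta=1.0000 Bond=-77.0784
V0=106.0352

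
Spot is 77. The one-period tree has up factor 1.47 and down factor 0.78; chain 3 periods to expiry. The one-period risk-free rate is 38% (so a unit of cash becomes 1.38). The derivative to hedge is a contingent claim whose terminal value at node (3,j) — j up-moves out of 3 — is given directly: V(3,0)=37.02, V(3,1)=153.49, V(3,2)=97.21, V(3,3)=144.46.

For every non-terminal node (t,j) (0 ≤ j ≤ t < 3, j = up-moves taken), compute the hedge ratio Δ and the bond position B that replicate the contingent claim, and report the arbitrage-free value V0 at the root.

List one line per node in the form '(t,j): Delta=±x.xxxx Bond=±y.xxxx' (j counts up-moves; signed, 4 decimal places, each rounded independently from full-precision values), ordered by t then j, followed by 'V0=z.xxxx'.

(0,0): Delta=0.2465 Bond=30.7285
(1,0): Delta=-0.5901 Bond=92.6525
(1,1): Delta=0.3131 Bond=34.8683
(2,0): Delta=3.6032 Bond=-68.5810
(2,1): Delta=-0.9239 Bond=157.3267
(2,2): Delta=0.4116 Bond=31.7369
V0=49.7102

No-arbitrage ⇒ martingale measure with p* = (R−d)/(u−d) = 0.8696.
At expiry t=3: V(3,0)=37.0200, V(3,1)=153.4900, V(3,2)=97.2100, V(3,3)=144.4600
  t=2,j=0: stock 46.8468 → up 68.8648 (V=153.4900), down 36.5405 (V=37.0200). Price 100.2161; hedge Δ=3.6032, bond B=-68.5810.
  t=2,j=1: stock 88.2882 → up 129.7837 (V=97.2100), down 68.8648 (V=153.4900). Price 75.7615; hedge Δ=-0.9239, bond B=157.3267.
  t=2,j=2: stock 166.3893 → up 244.5923 (V=144.4600), down 129.7837 (V=97.2100). Price 100.2152; hedge Δ=0.4116, bond B=31.7369.
  t=1,j=0: stock 60.0600 → up 88.2882 (V=75.7615), down 46.8468 (V=100.2161). Price 57.2110; hedge Δ=-0.5901, bond B=92.6525.
  t=1,j=1: stock 113.1900 → up 166.3893 (V=100.2152), down 88.2882 (V=75.7615). Price 70.3084; hedge Δ=0.3131, bond B=34.8683.
  t=0,j=0: stock 77.0000 → up 113.1900 (V=70.3084), down 60.0600 (V=57.2110). Price 49.7102; hedge Δ=0.2465, bond B=30.7285.
Each (Δ,B) replicates both successor values, so the strategy is self-financing and V0 is arbitrage-free.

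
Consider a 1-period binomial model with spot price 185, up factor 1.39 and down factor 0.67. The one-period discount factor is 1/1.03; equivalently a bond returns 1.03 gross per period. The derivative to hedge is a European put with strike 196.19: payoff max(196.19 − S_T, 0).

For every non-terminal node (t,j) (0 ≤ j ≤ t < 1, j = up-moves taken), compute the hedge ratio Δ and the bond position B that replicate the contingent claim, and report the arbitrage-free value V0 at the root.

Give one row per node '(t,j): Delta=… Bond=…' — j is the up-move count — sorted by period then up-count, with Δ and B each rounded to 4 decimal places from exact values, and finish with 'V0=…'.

Under the risk-neutral measure, an up-move has probability p* = (R−d)/(u−d) = 0.5000 and values discount at R = 1.03.
At expiry t=1: V(1,0)=72.2400, V(1,1)=0.0000
Node (0,0) S=185.0000: V=(p*·0.0000+(1−p*)·72.2400)/1.03=35.0680; Δ=(0.0000−72.2400)/(257.1500−123.9500)=-0.5423; B=V−Δ·S=135.4013
Self-financing check: at every node Δ·S+B equals the discounted successor values.

(0,0): Delta=-0.5423 Bond=135.4013
V0=35.0680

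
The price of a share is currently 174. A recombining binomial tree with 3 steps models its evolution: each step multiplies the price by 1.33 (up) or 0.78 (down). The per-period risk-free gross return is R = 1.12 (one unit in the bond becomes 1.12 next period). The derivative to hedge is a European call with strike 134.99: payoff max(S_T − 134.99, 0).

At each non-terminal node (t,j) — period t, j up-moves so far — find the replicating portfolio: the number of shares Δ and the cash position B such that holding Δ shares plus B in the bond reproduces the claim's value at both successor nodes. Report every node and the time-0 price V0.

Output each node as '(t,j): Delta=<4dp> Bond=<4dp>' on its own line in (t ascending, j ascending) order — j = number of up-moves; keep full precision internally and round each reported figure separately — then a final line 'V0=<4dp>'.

No-arbitrage ⇒ martingale measure with p* = (R−d)/(u−d) = 0.6182.
At expiry t=3: V(3,0)=0.0000, V(3,1)=5.8059, V(3,2)=105.0851, V(3,3)=274.3688
Node (2,0) S=105.8616: V=(p*·5.8059+(1−p*)·0.0000)/1.12=3.2046; Δ=(5.8059−0.0000)/(140.7959−82.5720)=0.0997; B=V−Δ·S=-7.3517
Node (2,1) S=180.5076: V=(p*·105.0851+(1−p*)·5.8059)/1.12=59.9808; Δ=(105.0851−5.8059)/(240.0751−140.7959)=1.0000; B=V−Δ·S=-120.5268
Node (2,2) S=307.7886: V=(p*·274.3688+(1−p*)·105.0851)/1.12=187.2618; Δ=(274.3688−105.0851)/(409.3588−240.0751)=1.0000; B=V−Δ·S=-120.5268
Node (1,0) S=135.7200: V=(p*·59.9808+(1−p*)·3.2046)/1.12=34.1988; Δ=(59.9808−3.2046)/(180.5076−105.8616)=0.7606; B=V−Δ·S=-69.0308
Node (1,1) S=231.4200: V=(p*·187.2618+(1−p*)·59.9808)/1.12=123.8068; Δ=(187.2618−59.9808)/(307.7886−180.5076)=1.0000; B=V−Δ·S=-107.6132
Node (0,0) S=174.0000: V=(p*·123.8068+(1−p*)·34.1988)/1.12=79.9936; Δ=(123.8068−34.1988)/(231.4200−135.7200)=0.9363; B=V−Δ·S=-82.9301
Root portfolio cost Δ·174+B reproduces V0=79.9936.

(0,0): Delta=0.9363 Bond=-82.9301
(1,0): Delta=0.7606 Bond=-69.0308
(1,1): Delta=1.0000 Bond=-107.6132
(2,0): Delta=0.0997 Bond=-7.3517
(2,1): Delta=1.0000 Bond=-120.5268
(2,2): Delta=1.0000 Bond=-120.5268
V0=79.9936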